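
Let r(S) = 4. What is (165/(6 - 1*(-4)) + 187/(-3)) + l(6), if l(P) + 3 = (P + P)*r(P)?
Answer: -5/6 ≈ -0.83333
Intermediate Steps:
l(P) = -3 + 8*P (l(P) = -3 + (P + P)*4 = -3 + (2*P)*4 = -3 + 8*P)
(165/(6 - 1*(-4)) + 187/(-3)) + l(6) = (165/(6 - 1*(-4)) + 187/(-3)) + (-3 + 8*6) = (165/(6 + 4) + 187*(-1/3)) + (-3 + 48) = (165/10 - 187/3) + 45 = (165*(1/10) - 187/3) + 45 = (33/2 - 187/3) + 45 = -275/6 + 45 = -5/6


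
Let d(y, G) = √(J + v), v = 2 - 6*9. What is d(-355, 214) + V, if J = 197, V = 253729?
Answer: 253729 + √145 ≈ 2.5374e+5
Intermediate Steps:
v = -52 (v = 2 - 54 = -52)
d(y, G) = √145 (d(y, G) = √(197 - 52) = √145)
d(-355, 214) + V = √145 + 253729 = 253729 + √145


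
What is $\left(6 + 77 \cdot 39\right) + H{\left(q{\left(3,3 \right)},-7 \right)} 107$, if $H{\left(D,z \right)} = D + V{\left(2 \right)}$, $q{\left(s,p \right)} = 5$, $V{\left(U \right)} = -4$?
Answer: $3116$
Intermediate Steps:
$H{\left(D,z \right)} = -4 + D$ ($H{\left(D,z \right)} = D - 4 = -4 + D$)
$\left(6 + 77 \cdot 39\right) + H{\left(q{\left(3,3 \right)},-7 \right)} 107 = \left(6 + 77 \cdot 39\right) + \left(-4 + 5\right) 107 = \left(6 + 3003\right) + 1 \cdot 107 = 3009 + 107 = 3116$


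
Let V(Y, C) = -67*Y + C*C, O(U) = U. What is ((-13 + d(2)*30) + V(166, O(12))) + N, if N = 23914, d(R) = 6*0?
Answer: 12923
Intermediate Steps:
d(R) = 0
V(Y, C) = C² - 67*Y (V(Y, C) = -67*Y + C² = C² - 67*Y)
((-13 + d(2)*30) + V(166, O(12))) + N = ((-13 + 0*30) + (12² - 67*166)) + 23914 = ((-13 + 0) + (144 - 11122)) + 23914 = (-13 - 10978) + 23914 = -10991 + 23914 = 12923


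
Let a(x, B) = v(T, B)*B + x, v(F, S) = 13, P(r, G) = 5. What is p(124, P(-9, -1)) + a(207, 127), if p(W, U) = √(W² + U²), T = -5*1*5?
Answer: 1858 + √15401 ≈ 1982.1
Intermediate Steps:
T = -25 (T = -5*5 = -25)
p(W, U) = √(U² + W²)
a(x, B) = x + 13*B (a(x, B) = 13*B + x = x + 13*B)
p(124, P(-9, -1)) + a(207, 127) = √(5² + 124²) + (207 + 13*127) = √(25 + 15376) + (207 + 1651) = √15401 + 1858 = 1858 + √15401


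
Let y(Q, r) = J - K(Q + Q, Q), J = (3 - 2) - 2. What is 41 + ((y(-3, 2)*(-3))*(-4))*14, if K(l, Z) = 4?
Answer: -799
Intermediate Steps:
J = -1 (J = 1 - 2 = -1)
y(Q, r) = -5 (y(Q, r) = -1 - 1*4 = -1 - 4 = -5)
41 + ((y(-3, 2)*(-3))*(-4))*14 = 41 + (-5*(-3)*(-4))*14 = 41 + (15*(-4))*14 = 41 - 60*14 = 41 - 840 = -799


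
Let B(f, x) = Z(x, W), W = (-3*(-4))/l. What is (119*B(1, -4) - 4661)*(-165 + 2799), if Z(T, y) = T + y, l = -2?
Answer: -15411534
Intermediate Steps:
W = -6 (W = -3*(-4)/(-2) = 12*(-1/2) = -6)
B(f, x) = -6 + x (B(f, x) = x - 6 = -6 + x)
(119*B(1, -4) - 4661)*(-165 + 2799) = (119*(-6 - 4) - 4661)*(-165 + 2799) = (119*(-10) - 4661)*2634 = (-1190 - 4661)*2634 = -5851*2634 = -15411534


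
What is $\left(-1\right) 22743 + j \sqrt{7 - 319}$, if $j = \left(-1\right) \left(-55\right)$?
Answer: $-22743 + 110 i \sqrt{78} \approx -22743.0 + 971.49 i$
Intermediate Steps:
$j = 55$
$\left(-1\right) 22743 + j \sqrt{7 - 319} = \left(-1\right) 22743 + 55 \sqrt{7 - 319} = -22743 + 55 \sqrt{-312} = -22743 + 55 \cdot 2 i \sqrt{78} = -22743 + 110 i \sqrt{78}$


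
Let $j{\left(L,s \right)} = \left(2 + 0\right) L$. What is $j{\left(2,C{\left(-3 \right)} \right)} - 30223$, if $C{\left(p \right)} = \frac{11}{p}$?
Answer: $-30219$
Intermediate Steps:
$j{\left(L,s \right)} = 2 L$
$j{\left(2,C{\left(-3 \right)} \right)} - 30223 = 2 \cdot 2 - 30223 = 4 - 30223 = -30219$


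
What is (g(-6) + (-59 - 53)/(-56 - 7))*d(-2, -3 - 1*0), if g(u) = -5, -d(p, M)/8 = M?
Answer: -232/3 ≈ -77.333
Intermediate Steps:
d(p, M) = -8*M
(g(-6) + (-59 - 53)/(-56 - 7))*d(-2, -3 - 1*0) = (-5 + (-59 - 53)/(-56 - 7))*(-8*(-3 - 1*0)) = (-5 - 112/(-63))*(-8*(-3 + 0)) = (-5 - 112*(-1/63))*(-8*(-3)) = (-5 + 16/9)*24 = -29/9*24 = -232/3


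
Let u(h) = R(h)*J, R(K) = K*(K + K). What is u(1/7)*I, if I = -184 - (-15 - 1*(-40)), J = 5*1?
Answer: -2090/49 ≈ -42.653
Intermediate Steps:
J = 5
R(K) = 2*K**2 (R(K) = K*(2*K) = 2*K**2)
u(h) = 10*h**2 (u(h) = (2*h**2)*5 = 10*h**2)
I = -209 (I = -184 - (-15 + 40) = -184 - 1*25 = -184 - 25 = -209)
u(1/7)*I = (10*(1/7)**2)*(-209) = (10*(1/49))*(-209) = (10/49)*(-209) = -2090/49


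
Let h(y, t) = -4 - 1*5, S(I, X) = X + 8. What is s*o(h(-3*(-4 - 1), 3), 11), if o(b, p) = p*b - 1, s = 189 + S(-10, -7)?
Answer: -19000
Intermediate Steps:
S(I, X) = 8 + X
h(y, t) = -9 (h(y, t) = -4 - 5 = -9)
s = 190 (s = 189 + (8 - 7) = 189 + 1 = 190)
o(b, p) = -1 + b*p (o(b, p) = b*p - 1 = -1 + b*p)
s*o(h(-3*(-4 - 1), 3), 11) = 190*(-1 - 9*11) = 190*(-1 - 99) = 190*(-100) = -19000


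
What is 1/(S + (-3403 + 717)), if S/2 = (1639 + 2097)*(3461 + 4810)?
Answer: 1/61798226 ≈ 1.6182e-8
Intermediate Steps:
S = 61800912 (S = 2*((1639 + 2097)*(3461 + 4810)) = 2*(3736*8271) = 2*30900456 = 61800912)
1/(S + (-3403 + 717)) = 1/(61800912 + (-3403 + 717)) = 1/(61800912 - 2686) = 1/61798226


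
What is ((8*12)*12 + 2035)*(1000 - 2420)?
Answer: -4525540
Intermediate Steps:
((8*12)*12 + 2035)*(1000 - 2420) = (96*12 + 2035)*(-1420) = (1152 + 2035)*(-1420) = 3187*(-1420) = -4525540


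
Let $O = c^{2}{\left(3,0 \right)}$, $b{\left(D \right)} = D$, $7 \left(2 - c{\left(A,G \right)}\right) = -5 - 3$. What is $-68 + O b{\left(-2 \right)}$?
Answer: $- \frac{4300}{49} \approx -87.755$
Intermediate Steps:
$c{\left(A,G \right)} = \frac{22}{7}$ ($c{\left(A,G \right)} = 2 - \frac{-5 - 3}{7} = 2 - - \frac{8}{7} = 2 + \frac{8}{7} = \frac{22}{7}$)
$O = \frac{484}{49}$ ($O = \left(\frac{22}{7}\right)^{2} = \frac{484}{49} \approx 9.8775$)
$-68 + O b{\left(-2 \right)} = -68 + \frac{484}{49} \left(-2\right) = -68 - \frac{968}{49} = - \frac{4300}{49}$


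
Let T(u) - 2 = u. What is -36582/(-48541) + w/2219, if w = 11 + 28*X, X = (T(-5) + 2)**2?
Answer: 83068557/107712479 ≈ 0.77121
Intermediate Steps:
T(u) = 2 + u
X = 1 (X = ((2 - 5) + 2)**2 = (-3 + 2)**2 = (-1)**2 = 1)
w = 39 (w = 11 + 28*1 = 11 + 28 = 39)
-36582/(-48541) + w/2219 = -36582/(-48541) + 39/2219 = -36582*(-1/48541) + 39*(1/2219) = 36582/48541 + 39/2219 = 83068557/107712479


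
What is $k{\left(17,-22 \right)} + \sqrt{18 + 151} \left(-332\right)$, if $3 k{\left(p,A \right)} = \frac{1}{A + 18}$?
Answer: $- \frac{51793}{12} \approx -4316.1$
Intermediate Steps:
$k{\left(p,A \right)} = \frac{1}{3 \left(18 + A\right)}$ ($k{\left(p,A \right)} = \frac{1}{3 \left(A + 18\right)} = \frac{1}{3 \left(18 + A\right)}$)
$k{\left(17,-22 \right)} + \sqrt{18 + 151} \left(-332\right) = \frac{1}{3 \left(18 - 22\right)} + \sqrt{18 + 151} \left(-332\right) = \frac{1}{3 \left(-4\right)} + \sqrt{169} \left(-332\right) = \frac{1}{3} \left(- \frac{1}{4}\right) + 13 \left(-332\right) = - \frac{1}{12} - 4316 = - \frac{51793}{12}$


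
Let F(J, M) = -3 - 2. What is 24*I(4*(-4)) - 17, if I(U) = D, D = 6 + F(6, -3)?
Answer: 7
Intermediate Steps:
F(J, M) = -5
D = 1 (D = 6 - 5 = 1)
I(U) = 1
24*I(4*(-4)) - 17 = 24*1 - 17 = 24 - 17 = 7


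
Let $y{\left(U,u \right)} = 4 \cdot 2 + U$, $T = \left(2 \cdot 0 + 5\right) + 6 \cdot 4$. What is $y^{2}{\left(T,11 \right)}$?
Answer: $1369$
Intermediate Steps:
$T = 29$ ($T = \left(0 + 5\right) + 24 = 5 + 24 = 29$)
$y{\left(U,u \right)} = 8 + U$
$y^{2}{\left(T,11 \right)} = \left(8 + 29\right)^{2} = 37^{2} = 1369$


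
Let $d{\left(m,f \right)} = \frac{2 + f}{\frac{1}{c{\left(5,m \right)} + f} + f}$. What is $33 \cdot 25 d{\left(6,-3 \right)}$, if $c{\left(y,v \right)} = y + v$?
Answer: $\frac{6600}{23} \approx 286.96$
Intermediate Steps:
$c{\left(y,v \right)} = v + y$
$d{\left(m,f \right)} = \frac{2 + f}{f + \frac{1}{5 + f + m}}$ ($d{\left(m,f \right)} = \frac{2 + f}{\frac{1}{\left(m + 5\right) + f} + f} = \frac{2 + f}{\frac{1}{\left(5 + m\right) + f} + f} = \frac{2 + f}{\frac{1}{5 + f + m} + f} = \frac{2 + f}{f + \frac{1}{5 + f + m}}$)
$33 \cdot 25 d{\left(6,-3 \right)} = 33 \cdot 25 \frac{10 + \left(-3\right)^{2} + 2 \left(-3\right) + 2 \cdot 6 - 3 \left(5 + 6\right)}{1 + \left(-3\right)^{2} - 3 \left(5 + 6\right)} = 825 \frac{10 + 9 - 6 + 12 - 33}{1 + 9 - 33} = 825 \frac{1}{-23} \left(-8\right) = 825 \left(\left(- \frac{1}{23}\right) \left(-8\right)\right) = 825 \cdot \frac{8}{23} = \frac{6600}{23}$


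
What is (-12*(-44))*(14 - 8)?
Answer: 3168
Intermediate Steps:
(-12*(-44))*(14 - 8) = 528*6 = 3168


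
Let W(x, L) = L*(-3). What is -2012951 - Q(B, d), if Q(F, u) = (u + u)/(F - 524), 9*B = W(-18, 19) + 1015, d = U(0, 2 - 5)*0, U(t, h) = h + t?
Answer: -2012951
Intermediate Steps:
d = 0 (d = ((2 - 5) + 0)*0 = (-3 + 0)*0 = -3*0 = 0)
W(x, L) = -3*L
B = 958/9 (B = (-3*19 + 1015)/9 = (-57 + 1015)/9 = (⅑)*958 = 958/9 ≈ 106.44)
Q(F, u) = 2*u/(-524 + F) (Q(F, u) = (2*u)/(-524 + F) = 2*u/(-524 + F))
-2012951 - Q(B, d) = -2012951 - 2*0/(-524 + 958/9) = -2012951 - 2*0/(-3758/9) = -2012951 - 2*0*(-9)/3758 = -2012951 - 1*0 = -2012951 + 0 = -2012951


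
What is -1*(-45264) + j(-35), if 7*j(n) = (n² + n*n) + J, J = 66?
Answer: 319364/7 ≈ 45623.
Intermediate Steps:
j(n) = 66/7 + 2*n²/7 (j(n) = ((n² + n*n) + 66)/7 = ((n² + n²) + 66)/7 = (2*n² + 66)/7 = (66 + 2*n²)/7 = 66/7 + 2*n²/7)
-1*(-45264) + j(-35) = -1*(-45264) + (66/7 + (2/7)*(-35)²) = 45264 + (66/7 + (2/7)*1225) = 45264 + (66/7 + 350) = 45264 + 2516/7 = 319364/7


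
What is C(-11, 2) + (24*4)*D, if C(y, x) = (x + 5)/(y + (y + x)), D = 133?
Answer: 255353/20 ≈ 12768.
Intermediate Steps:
C(y, x) = (5 + x)/(x + 2*y) (C(y, x) = (5 + x)/(y + (x + y)) = (5 + x)/(x + 2*y))
C(-11, 2) + (24*4)*D = (5 + 2)/(2 + 2*(-11)) + (24*4)*133 = 7/(2 - 22) + 96*133 = 7/(-20) + 12768 = -1/20*7 + 12768 = -7/20 + 12768 = 255353/20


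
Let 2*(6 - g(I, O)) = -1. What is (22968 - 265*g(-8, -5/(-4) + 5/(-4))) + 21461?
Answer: 85413/2 ≈ 42707.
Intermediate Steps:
g(I, O) = 13/2 (g(I, O) = 6 - ½*(-1) = 6 + ½ = 13/2)
(22968 - 265*g(-8, -5/(-4) + 5/(-4))) + 21461 = (22968 - 265*13/2) + 21461 = (22968 - 3445/2) + 21461 = 42491/2 + 21461 = 85413/2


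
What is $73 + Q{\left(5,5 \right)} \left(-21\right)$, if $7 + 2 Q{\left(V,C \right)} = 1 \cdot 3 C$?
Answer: $-11$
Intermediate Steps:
$Q{\left(V,C \right)} = - \frac{7}{2} + \frac{3 C}{2}$ ($Q{\left(V,C \right)} = - \frac{7}{2} + \frac{1 \cdot 3 C}{2} = - \frac{7}{2} + \frac{3 C}{2}$)
$73 + Q{\left(5,5 \right)} \left(-21\right) = 73 + \left(- \frac{7}{2} + \frac{3}{2} \cdot 5\right) \left(-21\right) = 73 + \left(- \frac{7}{2} + \frac{15}{2}\right) \left(-21\right) = 73 + 4 \left(-21\right) = 73 - 84 = -11$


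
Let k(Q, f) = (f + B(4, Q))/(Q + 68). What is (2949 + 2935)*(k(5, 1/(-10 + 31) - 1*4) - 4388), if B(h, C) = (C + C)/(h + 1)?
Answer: -39580755980/1533 ≈ -2.5819e+7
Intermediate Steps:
B(h, C) = 2*C/(1 + h) (B(h, C) = (2*C)/(1 + h) = 2*C/(1 + h))
k(Q, f) = (f + 2*Q/5)/(68 + Q) (k(Q, f) = (f + 2*Q/(1 + 4))/(Q + 68) = (f + 2*Q/5)/(68 + Q))
(2949 + 2935)*(k(5, 1/(-10 + 31) - 1*4) - 4388) = (2949 + 2935)*(((1/(-10 + 31) - 1*4) + (⅖)*5)/(68 + 5) - 4388) = 5884*(((1/21 - 4) + 2)/73 - 4388) = 5884*((-83/21 + 2)/73 - 4388) = 5884*((1/73)*(-41/21) - 4388) = 5884*(-41/1533 - 4388) = 5884*(-6726845/1533) = -39580755980/1533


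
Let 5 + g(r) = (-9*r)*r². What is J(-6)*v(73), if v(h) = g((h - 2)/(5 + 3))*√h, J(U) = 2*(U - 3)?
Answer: 29013831*√73/256 ≈ 9.6834e+5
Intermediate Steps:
g(r) = -5 - 9*r³ (g(r) = -5 + (-9*r)*r² = -5 - 9*r³)
J(U) = -6 + 2*U (J(U) = 2*(-3 + U) = -6 + 2*U)
v(h) = √h*(-5 - 9*(-¼ + h/8)³) (v(h) = (-5 - 9*(h - 2)³/(5 + 3)³)*√h = (-5 - 9*(-2 + h)³/512)*√h = (-5 - 9*(-¼ + h/8)³)*√h = √h*(-5 - 9*(-¼ + h/8)³))
J(-6)*v(73) = (-6 + 2*(-6))*(√73*(-2560 - 9*(-2 + 73)³)/512) = (-6 - 12)*(√73*(-2560 - 9*71³)/512) = -9*√73*(-2560 - 9*357911)/256 = -9*√73*(-2560 - 3221199)/256 = -9*√73*(-3223759)/256 = -(-29013831)*√73/256 = 29013831*√73/256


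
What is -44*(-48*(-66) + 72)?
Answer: -142560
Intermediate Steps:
-44*(-48*(-66) + 72) = -44*(3168 + 72) = -44*3240 = -142560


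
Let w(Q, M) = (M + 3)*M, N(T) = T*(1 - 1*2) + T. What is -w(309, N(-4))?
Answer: 0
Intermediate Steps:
N(T) = 0 (N(T) = T*(1 - 2) + T = T*(-1) + T = -T + T = 0)
w(Q, M) = M*(3 + M) (w(Q, M) = (3 + M)*M = M*(3 + M))
-w(309, N(-4)) = -0*(3 + 0) = -0*3 = -1*0 = 0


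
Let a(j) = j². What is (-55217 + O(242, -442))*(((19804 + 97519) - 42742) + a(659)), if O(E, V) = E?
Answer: -27974688450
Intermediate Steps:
(-55217 + O(242, -442))*(((19804 + 97519) - 42742) + a(659)) = (-55217 + 242)*(((19804 + 97519) - 42742) + 659²) = -54975*((117323 - 42742) + 434281) = -54975*(74581 + 434281) = -54975*508862 = -27974688450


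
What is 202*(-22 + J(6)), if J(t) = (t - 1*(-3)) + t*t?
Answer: 4646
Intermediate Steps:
J(t) = 3 + t + t² (J(t) = (t + 3) + t² = (3 + t) + t² = 3 + t + t²)
202*(-22 + J(6)) = 202*(-22 + (3 + 6 + 6²)) = 202*(-22 + (3 + 6 + 36)) = 202*(-22 + 45) = 202*23 = 4646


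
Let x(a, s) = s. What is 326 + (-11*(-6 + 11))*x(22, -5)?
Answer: 601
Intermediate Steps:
326 + (-11*(-6 + 11))*x(22, -5) = 326 - 11*(-6 + 11)*(-5) = 326 - 11*5*(-5) = 326 - 55*(-5) = 326 + 275 = 601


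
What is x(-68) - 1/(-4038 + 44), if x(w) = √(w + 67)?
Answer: 1/3994 + I ≈ 0.00025038 + 1.0*I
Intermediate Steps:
x(w) = √(67 + w)
x(-68) - 1/(-4038 + 44) = √(67 - 68) - 1/(-4038 + 44) = √(-1) - 1/(-3994) = I - 1*(-1/3994) = I + 1/3994 = 1/3994 + I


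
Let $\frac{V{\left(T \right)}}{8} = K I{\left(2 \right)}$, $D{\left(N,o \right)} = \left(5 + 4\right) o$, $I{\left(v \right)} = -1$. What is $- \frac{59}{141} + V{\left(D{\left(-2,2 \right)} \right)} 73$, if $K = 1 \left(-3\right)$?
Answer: $\frac{246973}{141} \approx 1751.6$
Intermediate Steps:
$D{\left(N,o \right)} = 9 o$
$K = -3$
$V{\left(T \right)} = 24$ ($V{\left(T \right)} = 8 \left(\left(-3\right) \left(-1\right)\right) = 8 \cdot 3 = 24$)
$- \frac{59}{141} + V{\left(D{\left(-2,2 \right)} \right)} 73 = - \frac{59}{141} + 24 \cdot 73 = \left(-59\right) \frac{1}{141} + 1752 = - \frac{59}{141} + 1752 = \frac{246973}{141}$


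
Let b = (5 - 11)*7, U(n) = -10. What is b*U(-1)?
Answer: 420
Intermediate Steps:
b = -42 (b = -6*7 = -42)
b*U(-1) = -42*(-10) = 420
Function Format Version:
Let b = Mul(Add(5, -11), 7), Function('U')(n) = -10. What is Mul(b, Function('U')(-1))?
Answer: 420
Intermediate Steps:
b = -42 (b = Mul(-6, 7) = -42)
Mul(b, Function('U')(-1)) = Mul(-42, -10) = 420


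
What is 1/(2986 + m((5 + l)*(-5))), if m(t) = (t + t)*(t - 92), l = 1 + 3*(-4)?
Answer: -1/734 ≈ -0.0013624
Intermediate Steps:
l = -11 (l = 1 - 12 = -11)
m(t) = 2*t*(-92 + t) (m(t) = (2*t)*(-92 + t) = 2*t*(-92 + t))
1/(2986 + m((5 + l)*(-5))) = 1/(2986 + 2*((5 - 11)*(-5))*(-92 + (5 - 11)*(-5))) = 1/(2986 + 2*(-6*(-5))*(-92 - 6*(-5))) = 1/(2986 + 2*30*(-92 + 30)) = 1/(2986 + 2*30*(-62)) = 1/(2986 - 3720) = 1/(-734) = -1/734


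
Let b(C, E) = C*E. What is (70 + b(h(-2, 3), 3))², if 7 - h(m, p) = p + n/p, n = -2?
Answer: 7056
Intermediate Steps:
h(m, p) = 7 - p + 2/p (h(m, p) = 7 - (p - 2/p) = 7 + (-p + 2/p) = 7 - p + 2/p)
(70 + b(h(-2, 3), 3))² = (70 + (7 - 1*3 + 2/3)*3)² = (70 + (7 - 3 + 2*(⅓))*3)² = (70 + (7 - 3 + ⅔)*3)² = (70 + (14/3)*3)² = (70 + 14)² = 84² = 7056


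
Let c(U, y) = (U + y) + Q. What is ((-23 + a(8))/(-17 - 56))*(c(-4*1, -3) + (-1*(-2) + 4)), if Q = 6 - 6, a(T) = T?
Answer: -15/73 ≈ -0.20548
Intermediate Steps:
Q = 0
c(U, y) = U + y (c(U, y) = (U + y) + 0 = U + y)
((-23 + a(8))/(-17 - 56))*(c(-4*1, -3) + (-1*(-2) + 4)) = ((-23 + 8)/(-17 - 56))*((-4*1 - 3) + (-1*(-2) + 4)) = (-15/(-73))*((-4 - 3) + (2 + 4)) = (-15*(-1/73))*(-7 + 6) = (15/73)*(-1) = -15/73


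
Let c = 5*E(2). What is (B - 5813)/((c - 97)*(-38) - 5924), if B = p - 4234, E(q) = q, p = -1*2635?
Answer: 373/77 ≈ 4.8442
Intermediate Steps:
p = -2635
c = 10 (c = 5*2 = 10)
B = -6869 (B = -2635 - 4234 = -6869)
(B - 5813)/((c - 97)*(-38) - 5924) = (-6869 - 5813)/((10 - 97)*(-38) - 5924) = -12682/(-87*(-38) - 5924) = -12682/(3306 - 5924) = -12682/(-2618) = -12682*(-1/2618) = 373/77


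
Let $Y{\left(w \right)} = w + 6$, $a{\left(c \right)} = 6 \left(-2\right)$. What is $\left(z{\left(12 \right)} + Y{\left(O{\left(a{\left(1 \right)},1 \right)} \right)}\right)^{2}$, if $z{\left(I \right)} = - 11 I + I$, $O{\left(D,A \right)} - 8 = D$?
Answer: $13924$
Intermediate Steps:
$a{\left(c \right)} = -12$
$O{\left(D,A \right)} = 8 + D$
$Y{\left(w \right)} = 6 + w$
$z{\left(I \right)} = - 10 I$
$\left(z{\left(12 \right)} + Y{\left(O{\left(a{\left(1 \right)},1 \right)} \right)}\right)^{2} = \left(\left(-10\right) 12 + \left(6 + \left(8 - 12\right)\right)\right)^{2} = \left(-120 + \left(6 - 4\right)\right)^{2} = \left(-120 + 2\right)^{2} = \left(-118\right)^{2} = 13924$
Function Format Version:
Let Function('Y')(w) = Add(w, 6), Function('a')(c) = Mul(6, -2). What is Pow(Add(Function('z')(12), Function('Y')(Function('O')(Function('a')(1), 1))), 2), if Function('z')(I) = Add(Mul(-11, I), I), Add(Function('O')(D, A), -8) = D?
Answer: 13924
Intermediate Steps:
Function('a')(c) = -12
Function('O')(D, A) = Add(8, D)
Function('Y')(w) = Add(6, w)
Function('z')(I) = Mul(-10, I)
Pow(Add(Function('z')(12), Function('Y')(Function('O')(Function('a')(1), 1))), 2) = Pow(Add(Mul(-10, 12), Add(6, Add(8, -12))), 2) = Pow(Add(-120, Add(6, -4)), 2) = Pow(Add(-120, 2), 2) = Pow(-118, 2) = 13924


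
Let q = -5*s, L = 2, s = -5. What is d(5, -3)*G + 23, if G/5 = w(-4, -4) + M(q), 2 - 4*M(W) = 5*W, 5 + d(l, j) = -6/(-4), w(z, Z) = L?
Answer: 4209/8 ≈ 526.13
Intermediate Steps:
q = 25 (q = -5*(-5) = 25)
w(z, Z) = 2
d(l, j) = -7/2 (d(l, j) = -5 - 6/(-4) = -5 - 6*(-¼) = -5 + 3/2 = -7/2)
M(W) = ½ - 5*W/4
G = -575/4 (G = 5*(2 + (½ - 5/4*25)) = 5*(2 + (½ - 125/4)) = 5*(2 - 123/4) = 5*(-115/4) = -575/4 ≈ -143.75)
d(5, -3)*G + 23 = -7/2*(-575/4) + 23 = 4025/8 + 23 = 4209/8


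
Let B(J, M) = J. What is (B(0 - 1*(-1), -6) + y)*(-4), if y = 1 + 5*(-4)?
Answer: 72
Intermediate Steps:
y = -19 (y = 1 - 20 = -19)
(B(0 - 1*(-1), -6) + y)*(-4) = ((0 - 1*(-1)) - 19)*(-4) = ((0 + 1) - 19)*(-4) = (1 - 19)*(-4) = -18*(-4) = 72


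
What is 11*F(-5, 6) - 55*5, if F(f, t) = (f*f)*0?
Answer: -275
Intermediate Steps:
F(f, t) = 0 (F(f, t) = f**2*0 = 0)
11*F(-5, 6) - 55*5 = 11*0 - 55*5 = 0 - 275 = -275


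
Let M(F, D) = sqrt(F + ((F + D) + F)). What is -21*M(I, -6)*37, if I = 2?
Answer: 0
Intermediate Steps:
M(F, D) = sqrt(D + 3*F) (M(F, D) = sqrt(F + ((D + F) + F)) = sqrt(F + (D + 2*F)) = sqrt(D + 3*F))
-21*M(I, -6)*37 = -21*sqrt(-6 + 3*2)*37 = -21*sqrt(-6 + 6)*37 = -21*sqrt(0)*37 = -21*0*37 = 0*37 = 0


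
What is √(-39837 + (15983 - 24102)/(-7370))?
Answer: I*√2163762508270/7370 ≈ 199.59*I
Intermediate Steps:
√(-39837 + (15983 - 24102)/(-7370)) = √(-39837 - 8119*(-1/7370)) = √(-39837 + 8119/7370) = √(-293590571/7370) = I*√2163762508270/7370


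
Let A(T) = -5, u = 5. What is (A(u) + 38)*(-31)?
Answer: -1023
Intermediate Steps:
(A(u) + 38)*(-31) = (-5 + 38)*(-31) = 33*(-31) = -1023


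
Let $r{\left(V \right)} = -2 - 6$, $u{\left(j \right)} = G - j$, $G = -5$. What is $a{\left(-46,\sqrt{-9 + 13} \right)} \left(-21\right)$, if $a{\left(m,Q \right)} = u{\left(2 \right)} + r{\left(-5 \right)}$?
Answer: $315$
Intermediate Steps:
$u{\left(j \right)} = -5 - j$
$r{\left(V \right)} = -8$ ($r{\left(V \right)} = -2 - 6 = -8$)
$a{\left(m,Q \right)} = -15$ ($a{\left(m,Q \right)} = \left(-5 - 2\right) - 8 = -7 - 8 = -15$)
$a{\left(-46,\sqrt{-9 + 13} \right)} \left(-21\right) = \left(-15\right) \left(-21\right) = 315$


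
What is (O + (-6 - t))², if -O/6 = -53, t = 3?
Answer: 95481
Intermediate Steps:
O = 318 (O = -6*(-53) = 318)
(O + (-6 - t))² = (318 + (-6 - 1*3))² = (318 + (-6 - 3))² = (318 - 9)² = 309² = 95481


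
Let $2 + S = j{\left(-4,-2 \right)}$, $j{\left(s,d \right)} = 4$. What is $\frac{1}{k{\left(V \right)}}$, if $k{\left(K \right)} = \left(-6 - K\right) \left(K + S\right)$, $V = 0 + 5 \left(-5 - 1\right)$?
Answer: $- \frac{1}{672} \approx -0.0014881$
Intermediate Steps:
$S = 2$ ($S = -2 + 4 = 2$)
$V = -30$ ($V = 0 + 5 \left(-5 - 1\right) = 0 + 5 \left(-6\right) = 0 - 30 = -30$)
$k{\left(K \right)} = \left(-6 - K\right) \left(2 + K\right)$ ($k{\left(K \right)} = \left(-6 - K\right) \left(K + 2\right) = \left(-6 - K\right) \left(2 + K\right)$)
$\frac{1}{k{\left(V \right)}} = \frac{1}{-12 - \left(-30\right)^{2} - -240} = \frac{1}{-12 - 900 + 240} = \frac{1}{-672} = - \frac{1}{672}$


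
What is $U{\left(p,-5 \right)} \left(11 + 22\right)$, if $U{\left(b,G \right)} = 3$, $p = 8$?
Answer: $99$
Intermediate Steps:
$U{\left(p,-5 \right)} \left(11 + 22\right) = 3 \left(11 + 22\right) = 3 \cdot 33 = 99$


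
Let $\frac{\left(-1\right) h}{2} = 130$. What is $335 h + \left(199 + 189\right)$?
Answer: $-86712$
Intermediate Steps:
$h = -260$ ($h = \left(-2\right) 130 = -260$)
$335 h + \left(199 + 189\right) = 335 \left(-260\right) + \left(199 + 189\right) = -87100 + 388 = -86712$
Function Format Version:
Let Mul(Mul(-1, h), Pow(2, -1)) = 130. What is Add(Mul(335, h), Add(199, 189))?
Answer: -86712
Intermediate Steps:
h = -260 (h = Mul(-2, 130) = -260)
Add(Mul(335, h), Add(199, 189)) = Add(Mul(335, -260), Add(199, 189)) = Add(-87100, 388) = -86712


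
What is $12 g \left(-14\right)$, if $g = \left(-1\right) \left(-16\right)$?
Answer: $-2688$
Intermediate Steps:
$g = 16$
$12 g \left(-14\right) = 12 \cdot 16 \left(-14\right) = 192 \left(-14\right) = -2688$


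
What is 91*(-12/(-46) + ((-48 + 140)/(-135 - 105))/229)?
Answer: 7453901/316020 ≈ 23.587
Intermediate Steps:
91*(-12/(-46) + ((-48 + 140)/(-135 - 105))/229) = 91*(-12*(-1/46) + (92/(-240))*(1/229)) = 91*(6/23 + (92*(-1/240))*(1/229)) = 91*(6/23 - 23/60*1/229) = 91*(6/23 - 23/13740) = 91*(81911/316020) = 7453901/316020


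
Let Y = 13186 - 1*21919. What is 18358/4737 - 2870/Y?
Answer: 471316/112109 ≈ 4.2041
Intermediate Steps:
Y = -8733 (Y = 13186 - 21919 = -8733)
18358/4737 - 2870/Y = 18358/4737 - 2870/(-8733) = 18358*(1/4737) - 2870*(-1/8733) = 18358/4737 + 70/213 = 471316/112109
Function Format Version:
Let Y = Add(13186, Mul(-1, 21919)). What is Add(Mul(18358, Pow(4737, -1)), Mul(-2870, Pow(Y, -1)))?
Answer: Rational(471316, 112109) ≈ 4.2041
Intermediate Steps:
Y = -8733 (Y = Add(13186, -21919) = -8733)
Add(Mul(18358, Pow(4737, -1)), Mul(-2870, Pow(Y, -1))) = Add(Mul(18358, Pow(4737, -1)), Mul(-2870, Pow(-8733, -1))) = Add(Mul(18358, Rational(1, 4737)), Mul(-2870, Rational(-1, 8733))) = Add(Rational(18358, 4737), Rational(70, 213)) = Rational(471316, 112109)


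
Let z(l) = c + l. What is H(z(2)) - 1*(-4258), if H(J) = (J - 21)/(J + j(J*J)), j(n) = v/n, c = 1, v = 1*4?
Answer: 131836/31 ≈ 4252.8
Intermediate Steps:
v = 4
j(n) = 4/n
z(l) = 1 + l
H(J) = (-21 + J)/(J + 4/J²) (H(J) = (J - 21)/(J + 4/((J*J))) = (-21 + J)/(J + 4/(J²)) = (-21 + J)/(J + 4/J²))
H(z(2)) - 1*(-4258) = (1 + 2)²*(-21 + (1 + 2))/(4 + (1 + 2)³) - 1*(-4258) = 3²*(-21 + 3)/(4 + 3³) + 4258 = 9*(-18)/(4 + 27) + 4258 = 9*(-18)/31 + 4258 = 9*(1/31)*(-18) + 4258 = -162/31 + 4258 = 131836/31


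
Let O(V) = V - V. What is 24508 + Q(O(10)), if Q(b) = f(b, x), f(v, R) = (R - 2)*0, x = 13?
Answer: 24508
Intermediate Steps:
f(v, R) = 0 (f(v, R) = (-2 + R)*0 = 0)
O(V) = 0
Q(b) = 0
24508 + Q(O(10)) = 24508 + 0 = 24508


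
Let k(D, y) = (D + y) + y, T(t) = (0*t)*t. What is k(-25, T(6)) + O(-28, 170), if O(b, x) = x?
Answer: 145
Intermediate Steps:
T(t) = 0 (T(t) = 0*t = 0)
k(D, y) = D + 2*y
k(-25, T(6)) + O(-28, 170) = (-25 + 2*0) + 170 = (-25 + 0) + 170 = -25 + 170 = 145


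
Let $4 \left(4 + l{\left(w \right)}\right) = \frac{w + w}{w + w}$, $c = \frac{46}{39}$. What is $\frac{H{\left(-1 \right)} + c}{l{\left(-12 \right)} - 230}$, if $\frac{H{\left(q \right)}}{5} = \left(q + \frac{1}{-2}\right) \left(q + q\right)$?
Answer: $- \frac{2524}{36465} \approx -0.069217$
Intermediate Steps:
$c = \frac{46}{39}$ ($c = 46 \cdot \frac{1}{39} = \frac{46}{39} \approx 1.1795$)
$H{\left(q \right)} = 10 q \left(- \frac{1}{2} + q\right)$ ($H{\left(q \right)} = 5 \left(q + \frac{1}{-2}\right) \left(q + q\right) = 5 \left(q - \frac{1}{2}\right) 2 q = 5 \left(- \frac{1}{2} + q\right) 2 q = 5 \cdot 2 q \left(- \frac{1}{2} + q\right) = 10 q \left(- \frac{1}{2} + q\right)$)
$l{\left(w \right)} = - \frac{15}{4}$ ($l{\left(w \right)} = -4 + \frac{\left(w + w\right) \frac{1}{w + w}}{4} = -4 + \frac{2 w \frac{1}{2 w}}{4} = -4 + \frac{1}{4} \cdot 1 = -4 + \frac{1}{4} = - \frac{15}{4}$)
$\frac{H{\left(-1 \right)} + c}{l{\left(-12 \right)} - 230} = \frac{5 \left(-1\right) \left(-1 + 2 \left(-1\right)\right) + \frac{46}{39}}{- \frac{15}{4} - 230} = \frac{5 \left(-1\right) \left(-1 - 2\right) + \frac{46}{39}}{- \frac{935}{4}} = \left(5 \left(-1\right) \left(-3\right) + \frac{46}{39}\right) \left(- \frac{4}{935}\right) = \left(15 + \frac{46}{39}\right) \left(- \frac{4}{935}\right) = \frac{631}{39} \left(- \frac{4}{935}\right) = - \frac{2524}{36465}$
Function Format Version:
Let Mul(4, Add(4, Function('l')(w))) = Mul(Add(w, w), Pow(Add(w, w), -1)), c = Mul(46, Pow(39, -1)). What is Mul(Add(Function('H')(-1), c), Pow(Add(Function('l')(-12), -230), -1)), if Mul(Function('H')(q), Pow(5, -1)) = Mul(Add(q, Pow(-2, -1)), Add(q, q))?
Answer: Rational(-2524, 36465) ≈ -0.069217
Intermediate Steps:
c = Rational(46, 39) (c = Mul(46, Rational(1, 39)) = Rational(46, 39) ≈ 1.1795)
Function('H')(q) = Mul(10, q, Add(Rational(-1, 2), q)) (Function('H')(q) = Mul(5, Mul(Add(q, Pow(-2, -1)), Add(q, q))) = Mul(5, Mul(Add(q, Rational(-1, 2)), Mul(2, q))) = Mul(5, Mul(Add(Rational(-1, 2), q), Mul(2, q))) = Mul(5, Mul(2, q, Add(Rational(-1, 2), q))) = Mul(10, q, Add(Rational(-1, 2), q)))
Function('l')(w) = Rational(-15, 4) (Function('l')(w) = Add(-4, Mul(Rational(1, 4), Mul(Add(w, w), Pow(Add(w, w), -1)))) = Add(-4, Mul(Rational(1, 4), Mul(Mul(2, w), Pow(Mul(2, w), -1)))) = Add(-4, Mul(Rational(1, 4), Mul(Mul(2, w), Mul(Rational(1, 2), Pow(w, -1))))) = Add(-4, Mul(Rational(1, 4), 1)) = Add(-4, Rational(1, 4)) = Rational(-15, 4))
Mul(Add(Function('H')(-1), c), Pow(Add(Function('l')(-12), -230), -1)) = Mul(Add(Mul(5, -1, Add(-1, Mul(2, -1))), Rational(46, 39)), Pow(Add(Rational(-15, 4), -230), -1)) = Mul(Add(Mul(5, -1, Add(-1, -2)), Rational(46, 39)), Pow(Rational(-935, 4), -1)) = Mul(Add(Mul(5, -1, -3), Rational(46, 39)), Rational(-4, 935)) = Mul(Add(15, Rational(46, 39)), Rational(-4, 935)) = Mul(Rational(631, 39), Rational(-4, 935)) = Rational(-2524, 36465)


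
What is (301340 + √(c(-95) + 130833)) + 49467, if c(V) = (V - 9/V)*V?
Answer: 350807 + √139849 ≈ 3.5118e+5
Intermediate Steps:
c(V) = V*(V - 9/V)
(301340 + √(c(-95) + 130833)) + 49467 = (301340 + √((-9 + (-95)²) + 130833)) + 49467 = (301340 + √((-9 + 9025) + 130833)) + 49467 = (301340 + √(9016 + 130833)) + 49467 = (301340 + √139849) + 49467 = 350807 + √139849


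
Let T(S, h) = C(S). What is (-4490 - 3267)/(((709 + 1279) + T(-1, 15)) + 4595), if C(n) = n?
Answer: -7757/6582 ≈ -1.1785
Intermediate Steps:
T(S, h) = S
(-4490 - 3267)/(((709 + 1279) + T(-1, 15)) + 4595) = (-4490 - 3267)/(((709 + 1279) - 1) + 4595) = -7757/((1988 - 1) + 4595) = -7757/(1987 + 4595) = -7757/6582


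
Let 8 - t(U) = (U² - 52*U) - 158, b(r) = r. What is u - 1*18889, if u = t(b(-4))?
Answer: -18947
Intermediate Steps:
t(U) = 166 - U² + 52*U (t(U) = 8 - ((U² - 52*U) - 158) = 8 - (-158 + U² - 52*U) = 8 + (158 - U² + 52*U) = 166 - U² + 52*U)
u = -58 (u = 166 - 1*(-4)² + 52*(-4) = 166 - 1*16 - 208 = 166 - 16 - 208 = -58)
u - 1*18889 = -58 - 1*18889 = -58 - 18889 = -18947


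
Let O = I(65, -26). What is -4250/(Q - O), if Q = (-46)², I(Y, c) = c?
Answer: -125/63 ≈ -1.9841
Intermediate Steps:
O = -26
Q = 2116
-4250/(Q - O) = -4250/(2116 - 1*(-26)) = -4250/(2116 + 26) = -4250/2142 = -4250*1/2142 = -125/63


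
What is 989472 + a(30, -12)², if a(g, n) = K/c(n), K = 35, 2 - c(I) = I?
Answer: 3957913/4 ≈ 9.8948e+5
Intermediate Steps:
c(I) = 2 - I
a(g, n) = 35/(2 - n)
989472 + a(30, -12)² = 989472 + (-35/(-2 - 12))² = 989472 + (-35/(-14))² = 989472 + (-35*(-1/14))² = 989472 + (5/2)² = 989472 + 25/4 = 3957913/4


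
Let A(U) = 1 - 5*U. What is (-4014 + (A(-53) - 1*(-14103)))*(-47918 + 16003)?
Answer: -330479825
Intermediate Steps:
(-4014 + (A(-53) - 1*(-14103)))*(-47918 + 16003) = (-4014 + ((1 - 5*(-53)) - 1*(-14103)))*(-47918 + 16003) = (-4014 + ((1 + 265) + 14103))*(-31915) = (-4014 + (266 + 14103))*(-31915) = (-4014 + 14369)*(-31915) = 10355*(-31915) = -330479825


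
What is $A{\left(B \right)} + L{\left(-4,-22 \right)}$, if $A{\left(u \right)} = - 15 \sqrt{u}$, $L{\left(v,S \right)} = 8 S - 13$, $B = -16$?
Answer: $-189 - 60 i \approx -189.0 - 60.0 i$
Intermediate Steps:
$L{\left(v,S \right)} = -13 + 8 S$
$A{\left(B \right)} + L{\left(-4,-22 \right)} = - 15 \sqrt{-16} + \left(-13 + 8 \left(-22\right)\right) = - 15 \cdot 4 i - 189 = - 60 i - 189 = -189 - 60 i$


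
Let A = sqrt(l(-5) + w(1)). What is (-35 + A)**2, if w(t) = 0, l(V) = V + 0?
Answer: (35 - I*sqrt(5))**2 ≈ 1220.0 - 156.52*I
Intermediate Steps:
l(V) = V
A = I*sqrt(5) (A = sqrt(-5 + 0) = sqrt(-5) = I*sqrt(5) ≈ 2.2361*I)
(-35 + A)**2 = (-35 + I*sqrt(5))**2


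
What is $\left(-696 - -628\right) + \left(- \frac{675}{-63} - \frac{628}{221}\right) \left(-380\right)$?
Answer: $- \frac{4733216}{1547} \approx -3059.6$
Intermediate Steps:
$\left(-696 - -628\right) + \left(- \frac{675}{-63} - \frac{628}{221}\right) \left(-380\right) = \left(-696 + 628\right) + \left(\left(-675\right) \left(- \frac{1}{63}\right) - \frac{628}{221}\right) \left(-380\right) = -68 + \left(\frac{75}{7} - \frac{628}{221}\right) \left(-380\right) = -68 + \frac{12179}{1547} \left(-380\right) = -68 - \frac{4628020}{1547} = - \frac{4733216}{1547}$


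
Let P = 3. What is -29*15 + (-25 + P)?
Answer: -457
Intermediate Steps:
-29*15 + (-25 + P) = -29*15 + (-25 + 3) = -435 - 22 = -457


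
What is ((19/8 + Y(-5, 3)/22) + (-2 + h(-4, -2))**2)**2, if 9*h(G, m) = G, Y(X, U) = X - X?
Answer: 29278921/419904 ≈ 69.728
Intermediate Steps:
Y(X, U) = 0
h(G, m) = G/9
((19/8 + Y(-5, 3)/22) + (-2 + h(-4, -2))**2)**2 = ((19/8 + 0/22) + (-2 + (1/9)*(-4))**2)**2 = ((19*(1/8) + 0*(1/22)) + (-2 - 4/9)**2)**2 = ((19/8 + 0) + (-22/9)**2)**2 = (19/8 + 484/81)**2 = (5411/648)**2 = 29278921/419904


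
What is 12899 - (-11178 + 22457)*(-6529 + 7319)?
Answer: -8897511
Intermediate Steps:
12899 - (-11178 + 22457)*(-6529 + 7319) = 12899 - 11279*790 = 12899 - 1*8910410 = 12899 - 8910410 = -8897511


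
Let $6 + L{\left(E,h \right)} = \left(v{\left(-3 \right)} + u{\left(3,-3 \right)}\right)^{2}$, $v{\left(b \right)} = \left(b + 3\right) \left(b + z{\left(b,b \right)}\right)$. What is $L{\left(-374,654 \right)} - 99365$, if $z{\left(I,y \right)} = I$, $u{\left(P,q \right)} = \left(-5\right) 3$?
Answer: $-99146$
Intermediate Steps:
$u{\left(P,q \right)} = -15$
$v{\left(b \right)} = 2 b \left(3 + b\right)$ ($v{\left(b \right)} = \left(b + 3\right) \left(b + b\right) = \left(3 + b\right) 2 b = 2 b \left(3 + b\right)$)
$L{\left(E,h \right)} = 219$ ($L{\left(E,h \right)} = -6 + \left(2 \left(-3\right) \left(3 - 3\right) - 15\right)^{2} = -6 + \left(2 \left(-3\right) 0 - 15\right)^{2} = -6 + \left(0 - 15\right)^{2} = -6 + \left(-15\right)^{2} = -6 + 225 = 219$)
$L{\left(-374,654 \right)} - 99365 = 219 - 99365 = -99146$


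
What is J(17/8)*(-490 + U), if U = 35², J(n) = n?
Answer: 12495/8 ≈ 1561.9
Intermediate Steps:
U = 1225
J(17/8)*(-490 + U) = (17/8)*(-490 + 1225) = (17*(⅛))*735 = (17/8)*735 = 12495/8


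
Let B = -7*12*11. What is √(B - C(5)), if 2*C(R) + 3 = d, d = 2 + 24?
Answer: I*√3742/2 ≈ 30.586*I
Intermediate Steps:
d = 26
B = -924 (B = -84*11 = -924)
C(R) = 23/2 (C(R) = -3/2 + (½)*26 = -3/2 + 13 = 23/2)
√(B - C(5)) = √(-924 - 1*23/2) = √(-924 - 23/2) = √(-1871/2) = I*√3742/2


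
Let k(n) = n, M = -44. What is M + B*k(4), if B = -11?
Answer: -88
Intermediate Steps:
M + B*k(4) = -44 - 11*4 = -44 - 44 = -88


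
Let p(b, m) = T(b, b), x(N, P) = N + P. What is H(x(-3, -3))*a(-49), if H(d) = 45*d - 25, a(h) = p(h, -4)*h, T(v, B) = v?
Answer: -708295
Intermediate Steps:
p(b, m) = b
a(h) = h² (a(h) = h*h = h²)
H(d) = -25 + 45*d
H(x(-3, -3))*a(-49) = (-25 + 45*(-3 - 3))*(-49)² = (-25 + 45*(-6))*2401 = (-25 - 270)*2401 = -295*2401 = -708295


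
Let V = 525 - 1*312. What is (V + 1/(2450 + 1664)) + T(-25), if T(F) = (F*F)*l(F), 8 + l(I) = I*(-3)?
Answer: 173150033/4114 ≈ 42088.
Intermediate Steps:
l(I) = -8 - 3*I (l(I) = -8 + I*(-3) = -8 - 3*I)
V = 213 (V = 525 - 312 = 213)
T(F) = F**2*(-8 - 3*F) (T(F) = (F*F)*(-8 - 3*F) = F**2*(-8 - 3*F))
(V + 1/(2450 + 1664)) + T(-25) = (213 + 1/(2450 + 1664)) + (-25)**2*(-8 - 3*(-25)) = (213 + 1/4114) + 625*(-8 + 75) = (213 + 1/4114) + 625*67 = 876283/4114 + 41875 = 173150033/4114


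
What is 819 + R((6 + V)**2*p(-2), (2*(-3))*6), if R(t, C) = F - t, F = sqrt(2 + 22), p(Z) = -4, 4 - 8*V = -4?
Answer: 1015 + 2*sqrt(6) ≈ 1019.9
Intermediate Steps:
V = 1 (V = 1/2 - 1/8*(-4) = 1/2 + 1/2 = 1)
F = 2*sqrt(6) (F = sqrt(24) = 2*sqrt(6) ≈ 4.8990)
R(t, C) = -t + 2*sqrt(6) (R(t, C) = 2*sqrt(6) - t = -t + 2*sqrt(6))
819 + R((6 + V)**2*p(-2), (2*(-3))*6) = 819 + (-(6 + 1)**2*(-4) + 2*sqrt(6)) = 819 + (-7**2*(-4) + 2*sqrt(6)) = 819 + (-49*(-4) + 2*sqrt(6)) = 819 + (-1*(-196) + 2*sqrt(6)) = 819 + (196 + 2*sqrt(6)) = 1015 + 2*sqrt(6)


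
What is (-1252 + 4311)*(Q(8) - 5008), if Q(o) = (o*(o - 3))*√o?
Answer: -15319472 + 244720*√2 ≈ -1.4973e+7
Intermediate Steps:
Q(o) = o^(3/2)*(-3 + o) (Q(o) = (o*(-3 + o))*√o = o^(3/2)*(-3 + o))
(-1252 + 4311)*(Q(8) - 5008) = (-1252 + 4311)*(8^(3/2)*(-3 + 8) - 5008) = 3059*((16*√2)*5 - 5008) = 3059*(80*√2 - 5008) = 3059*(-5008 + 80*√2) = -15319472 + 244720*√2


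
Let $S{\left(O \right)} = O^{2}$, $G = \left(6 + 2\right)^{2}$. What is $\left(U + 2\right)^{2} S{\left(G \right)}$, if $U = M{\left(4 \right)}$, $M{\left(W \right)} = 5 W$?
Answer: $1982464$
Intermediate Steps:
$G = 64$ ($G = 8^{2} = 64$)
$U = 20$ ($U = 5 \cdot 4 = 20$)
$\left(U + 2\right)^{2} S{\left(G \right)} = \left(20 + 2\right)^{2} \cdot 64^{2} = 22^{2} \cdot 4096 = 484 \cdot 4096 = 1982464$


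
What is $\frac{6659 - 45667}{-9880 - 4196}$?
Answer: $\frac{424}{153} \approx 2.7712$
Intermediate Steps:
$\frac{6659 - 45667}{-9880 - 4196} = - \frac{39008}{-14076} = \left(-39008\right) \left(- \frac{1}{14076}\right) = \frac{424}{153}$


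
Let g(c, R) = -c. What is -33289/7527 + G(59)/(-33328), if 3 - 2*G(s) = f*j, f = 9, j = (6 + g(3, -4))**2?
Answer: -1109162239/250859856 ≈ -4.4214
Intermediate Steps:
j = 9 (j = (6 - 1*3)**2 = (6 - 3)**2 = 3**2 = 9)
G(s) = -39 (G(s) = 3/2 - 9*9/2 = 3/2 - 1/2*81 = 3/2 - 81/2 = -39)
-33289/7527 + G(59)/(-33328) = -33289/7527 - 39/(-33328) = -33289*1/7527 - 39*(-1/33328) = -33289/7527 + 39/33328 = -1109162239/250859856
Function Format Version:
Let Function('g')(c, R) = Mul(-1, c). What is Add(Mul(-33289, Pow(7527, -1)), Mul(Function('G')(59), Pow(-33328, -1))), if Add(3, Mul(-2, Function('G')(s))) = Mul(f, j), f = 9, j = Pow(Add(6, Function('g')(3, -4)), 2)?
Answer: Rational(-1109162239, 250859856) ≈ -4.4214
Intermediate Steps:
j = 9 (j = Pow(Add(6, Mul(-1, 3)), 2) = Pow(Add(6, -3), 2) = Pow(3, 2) = 9)
Function('G')(s) = -39 (Function('G')(s) = Add(Rational(3, 2), Mul(Rational(-1, 2), Mul(9, 9))) = Add(Rational(3, 2), Mul(Rational(-1, 2), 81)) = Add(Rational(3, 2), Rational(-81, 2)) = -39)
Add(Mul(-33289, Pow(7527, -1)), Mul(Function('G')(59), Pow(-33328, -1))) = Add(Mul(-33289, Pow(7527, -1)), Mul(-39, Pow(-33328, -1))) = Add(Mul(-33289, Rational(1, 7527)), Mul(-39, Rational(-1, 33328))) = Add(Rational(-33289, 7527), Rational(39, 33328)) = Rational(-1109162239, 250859856)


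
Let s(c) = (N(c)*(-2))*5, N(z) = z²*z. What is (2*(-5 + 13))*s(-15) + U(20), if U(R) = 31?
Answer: 540031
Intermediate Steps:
N(z) = z³
s(c) = -10*c³ (s(c) = (c³*(-2))*5 = -2*c³*5 = -10*c³)
(2*(-5 + 13))*s(-15) + U(20) = (2*(-5 + 13))*(-10*(-15)³) + 31 = (2*8)*(-10*(-3375)) + 31 = 16*33750 + 31 = 540000 + 31 = 540031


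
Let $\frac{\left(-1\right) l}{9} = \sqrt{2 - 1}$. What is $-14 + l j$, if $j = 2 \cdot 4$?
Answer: $-86$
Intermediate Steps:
$l = -9$ ($l = - 9 \sqrt{2 - 1} = - 9 \sqrt{1} = \left(-9\right) 1 = -9$)
$j = 8$
$-14 + l j = -14 - 72 = -86$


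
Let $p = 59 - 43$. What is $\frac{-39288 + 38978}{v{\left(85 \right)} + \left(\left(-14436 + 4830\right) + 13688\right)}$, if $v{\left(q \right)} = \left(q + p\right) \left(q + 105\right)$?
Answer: $- \frac{155}{11636} \approx -0.013321$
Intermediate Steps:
$p = 16$ ($p = 59 - 43 = 16$)
$v{\left(q \right)} = \left(16 + q\right) \left(105 + q\right)$ ($v{\left(q \right)} = \left(q + 16\right) \left(q + 105\right) = \left(16 + q\right) \left(105 + q\right)$)
$\frac{-39288 + 38978}{v{\left(85 \right)} + \left(\left(-14436 + 4830\right) + 13688\right)} = \frac{-39288 + 38978}{\left(1680 + 85^{2} + 121 \cdot 85\right) + \left(\left(-14436 + 4830\right) + 13688\right)} = - \frac{310}{\left(1680 + 7225 + 10285\right) + \left(-9606 + 13688\right)} = - \frac{310}{19190 + 4082} = - \frac{310}{23272} = \left(-310\right) \frac{1}{23272} = - \frac{155}{11636}$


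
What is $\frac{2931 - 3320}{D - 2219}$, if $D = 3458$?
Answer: $- \frac{389}{1239} \approx -0.31396$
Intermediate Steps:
$\frac{2931 - 3320}{D - 2219} = \frac{2931 - 3320}{3458 - 2219} = - \frac{389}{1239}$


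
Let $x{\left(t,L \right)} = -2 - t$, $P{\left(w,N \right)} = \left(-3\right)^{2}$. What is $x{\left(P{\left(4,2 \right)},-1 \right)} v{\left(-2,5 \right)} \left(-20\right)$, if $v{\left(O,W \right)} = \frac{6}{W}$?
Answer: $264$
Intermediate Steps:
$P{\left(w,N \right)} = 9$
$x{\left(P{\left(4,2 \right)},-1 \right)} v{\left(-2,5 \right)} \left(-20\right) = \left(-2 - 9\right) \frac{6}{5} \left(-20\right) = \left(-2 - 9\right) 6 \cdot \frac{1}{5} \left(-20\right) = \left(-11\right) \frac{6}{5} \left(-20\right) = \left(- \frac{66}{5}\right) \left(-20\right) = 264$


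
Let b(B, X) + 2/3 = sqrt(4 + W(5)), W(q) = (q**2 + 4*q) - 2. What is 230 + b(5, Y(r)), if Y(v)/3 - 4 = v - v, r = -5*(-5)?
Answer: 688/3 + sqrt(47) ≈ 236.19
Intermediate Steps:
r = 25
W(q) = -2 + q**2 + 4*q
Y(v) = 12 (Y(v) = 12 + 3*(v - v) = 12 + 3*0 = 12 + 0 = 12)
b(B, X) = -2/3 + sqrt(47) (b(B, X) = -2/3 + sqrt(4 + (-2 + 5**2 + 4*5)) = -2/3 + sqrt(4 + (-2 + 25 + 20)) = -2/3 + sqrt(4 + 43) = -2/3 + sqrt(47))
230 + b(5, Y(r)) = 230 + (-2/3 + sqrt(47)) = 688/3 + sqrt(47)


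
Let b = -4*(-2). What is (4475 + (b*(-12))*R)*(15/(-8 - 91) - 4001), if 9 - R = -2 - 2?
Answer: -426086626/33 ≈ -1.2912e+7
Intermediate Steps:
R = 13 (R = 9 - (-2 - 2) = 9 - 1*(-4) = 9 + 4 = 13)
b = 8
(4475 + (b*(-12))*R)*(15/(-8 - 91) - 4001) = (4475 + (8*(-12))*13)*(15/(-8 - 91) - 4001) = (4475 - 96*13)*(15/(-99) - 4001) = (4475 - 1248)*(15*(-1/99) - 4001) = 3227*(-5/33 - 4001) = 3227*(-132038/33) = -426086626/33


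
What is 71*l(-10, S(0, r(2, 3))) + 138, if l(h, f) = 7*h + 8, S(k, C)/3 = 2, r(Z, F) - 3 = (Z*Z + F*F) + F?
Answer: -4264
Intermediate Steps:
r(Z, F) = 3 + F + F² + Z² (r(Z, F) = 3 + ((Z*Z + F*F) + F) = 3 + ((Z² + F²) + F) = 3 + ((F² + Z²) + F) = 3 + (F + F² + Z²) = 3 + F + F² + Z²)
S(k, C) = 6 (S(k, C) = 3*2 = 6)
l(h, f) = 8 + 7*h
71*l(-10, S(0, r(2, 3))) + 138 = 71*(8 + 7*(-10)) + 138 = 71*(8 - 70) + 138 = 71*(-62) + 138 = -4402 + 138 = -4264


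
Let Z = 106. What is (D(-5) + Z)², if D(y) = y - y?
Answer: 11236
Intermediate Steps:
D(y) = 0
(D(-5) + Z)² = (0 + 106)² = 106² = 11236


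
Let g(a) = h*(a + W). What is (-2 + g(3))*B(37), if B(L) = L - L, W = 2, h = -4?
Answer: 0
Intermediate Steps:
B(L) = 0
g(a) = -8 - 4*a (g(a) = -4*(a + 2) = -4*(2 + a) = -8 - 4*a)
(-2 + g(3))*B(37) = (-2 + (-8 - 4*3))*0 = (-2 + (-8 - 12))*0 = (-2 - 20)*0 = -22*0 = 0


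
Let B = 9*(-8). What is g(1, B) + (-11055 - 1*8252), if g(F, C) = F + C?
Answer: -19378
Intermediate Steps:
B = -72
g(F, C) = C + F
g(1, B) + (-11055 - 1*8252) = (-72 + 1) + (-11055 - 1*8252) = -71 + (-11055 - 8252) = -71 - 19307 = -19378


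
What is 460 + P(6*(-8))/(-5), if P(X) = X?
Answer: 2348/5 ≈ 469.60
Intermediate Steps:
460 + P(6*(-8))/(-5) = 460 + (6*(-8))/(-5) = 460 - 48*(-⅕) = 460 + 48/5 = 2348/5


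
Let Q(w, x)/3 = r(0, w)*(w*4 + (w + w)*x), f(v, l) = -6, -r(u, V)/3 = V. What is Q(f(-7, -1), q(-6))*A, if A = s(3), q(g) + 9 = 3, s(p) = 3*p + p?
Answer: 31104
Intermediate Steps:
r(u, V) = -3*V
s(p) = 4*p
q(g) = -6 (q(g) = -9 + 3 = -6)
Q(w, x) = -9*w*(4*w + 2*w*x) (Q(w, x) = 3*((-3*w)*(w*4 + (w + w)*x)) = 3*((-3*w)*(4*w + (2*w)*x)) = 3*((-3*w)*(4*w + 2*w*x)) = 3*(-3*w*(4*w + 2*w*x)) = -9*w*(4*w + 2*w*x))
A = 12 (A = 4*3 = 12)
Q(f(-7, -1), q(-6))*A = (18*(-6)**2*(-2 - 1*(-6)))*12 = (18*36*(-2 + 6))*12 = (18*36*4)*12 = 2592*12 = 31104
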